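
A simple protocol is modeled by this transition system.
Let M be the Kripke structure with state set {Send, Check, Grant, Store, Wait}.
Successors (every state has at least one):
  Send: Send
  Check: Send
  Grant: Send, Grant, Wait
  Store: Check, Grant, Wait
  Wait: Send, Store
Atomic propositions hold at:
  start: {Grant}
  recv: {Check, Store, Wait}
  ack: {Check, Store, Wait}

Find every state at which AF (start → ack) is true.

Sat(start → ack) = {Send, Check, Store, Wait}
AF (start → ack): least fixpoint, start Z0 = {Send, Check, Store, Wait}, add states with every successor in Z. Already a fixed point.
Sat(AF (start → ack)) = {Send, Check, Store, Wait}

{Send, Check, Store, Wait}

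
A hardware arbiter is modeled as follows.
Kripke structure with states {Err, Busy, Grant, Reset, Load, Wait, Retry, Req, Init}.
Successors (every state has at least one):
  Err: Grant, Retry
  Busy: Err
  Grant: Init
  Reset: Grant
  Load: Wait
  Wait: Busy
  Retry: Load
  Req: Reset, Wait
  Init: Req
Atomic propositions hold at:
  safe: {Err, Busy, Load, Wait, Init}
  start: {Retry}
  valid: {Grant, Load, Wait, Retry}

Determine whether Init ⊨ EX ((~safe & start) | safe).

No

Sat(~safe) = {Grant, Reset, Retry, Req}
Sat(~safe & start) = {Retry}
Sat((~safe & start) | safe) = {Err, Busy, Load, Wait, Retry, Init}
Sat(EX ((~safe & start) | safe)) = {s : some successor in {Err, Busy, Load, Wait, Retry, Init}} = {Err, Busy, Grant, Load, Wait, Retry, Req}
Init ∉ Sat(EX ((~safe & start) | safe)) = {Err, Busy, Grant, Load, Wait, Retry, Req}, so the formula does not hold at Init.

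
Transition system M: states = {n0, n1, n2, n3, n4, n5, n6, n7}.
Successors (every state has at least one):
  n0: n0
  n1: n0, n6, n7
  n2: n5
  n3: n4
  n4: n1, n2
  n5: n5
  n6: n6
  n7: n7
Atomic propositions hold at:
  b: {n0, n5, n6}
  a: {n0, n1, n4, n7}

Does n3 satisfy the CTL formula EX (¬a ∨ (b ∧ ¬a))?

Sat(¬a) = {n2, n3, n5, n6}
Sat(b ∧ ¬a) = {n5, n6}
Sat(¬a ∨ (b ∧ ¬a)) = {n2, n3, n5, n6}
Sat(EX (¬a ∨ (b ∧ ¬a))) = {s : some successor in {n2, n3, n5, n6}} = {n1, n2, n4, n5, n6}
n3 ∉ Sat(EX (¬a ∨ (b ∧ ¬a))) = {n1, n2, n4, n5, n6}, so the formula does not hold at n3.

No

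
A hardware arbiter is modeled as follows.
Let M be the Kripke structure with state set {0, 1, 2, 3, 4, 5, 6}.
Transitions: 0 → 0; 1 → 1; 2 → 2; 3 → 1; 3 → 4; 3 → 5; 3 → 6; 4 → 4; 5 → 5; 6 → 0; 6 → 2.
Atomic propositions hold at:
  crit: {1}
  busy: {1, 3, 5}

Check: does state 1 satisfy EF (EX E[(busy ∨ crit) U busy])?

Yes

Sat(busy ∨ crit) = {1, 3, 5}
E[(busy ∨ crit) U busy]: least fixpoint, start Z0 = Sat(busy) = {1, 3, 5}, add states in Sat(busy ∨ crit) with some successor in Z. Already a fixed point.
Sat(E[(busy ∨ crit) U busy]) = {1, 3, 5}
Sat(EX E[(busy ∨ crit) U busy]) = {s : some successor in {1, 3, 5}} = {1, 3, 5}
EF (EX E[(busy ∨ crit) U busy]): least fixpoint, start Z0 = {1, 3, 5}, add states with some successor in Z. Already a fixed point.
Sat(EF (EX E[(busy ∨ crit) U busy])) = {1, 3, 5}
1 ∈ Sat(EF (EX E[(busy ∨ crit) U busy])) = {1, 3, 5}, so the formula holds at 1.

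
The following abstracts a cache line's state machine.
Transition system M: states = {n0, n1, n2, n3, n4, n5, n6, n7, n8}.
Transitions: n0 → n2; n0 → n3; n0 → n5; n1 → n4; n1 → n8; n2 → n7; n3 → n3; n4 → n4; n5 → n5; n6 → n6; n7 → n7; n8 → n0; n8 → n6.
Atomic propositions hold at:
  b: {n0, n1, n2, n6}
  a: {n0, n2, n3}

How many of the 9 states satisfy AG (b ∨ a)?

Sat(b ∨ a) = {n0, n1, n2, n3, n6}
AG (b ∨ a): greatest fixpoint, start Z0 = {n0, n1, n2, n3, n6}, keep only states in Sat with every successor in Z. Z1 = {n3, n6}; fixed.
Sat(AG (b ∨ a)) = {n3, n6}
|Sat(AG (b ∨ a))| = |{n3, n6}| = 2.

2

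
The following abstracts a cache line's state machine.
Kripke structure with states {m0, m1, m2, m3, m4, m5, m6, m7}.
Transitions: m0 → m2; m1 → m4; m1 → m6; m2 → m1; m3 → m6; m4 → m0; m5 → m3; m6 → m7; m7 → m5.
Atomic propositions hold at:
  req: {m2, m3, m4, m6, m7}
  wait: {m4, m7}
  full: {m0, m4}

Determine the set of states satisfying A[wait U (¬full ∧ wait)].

Sat(¬full) = {m1, m2, m3, m5, m6, m7}
Sat(¬full ∧ wait) = {m7}
A[wait U (¬full ∧ wait)]: least fixpoint, start Z0 = Sat((¬full ∧ wait)) = {m7}, add states in Sat(wait) with every successor in Z. Already a fixed point.
Sat(A[wait U (¬full ∧ wait)]) = {m7}

{m7}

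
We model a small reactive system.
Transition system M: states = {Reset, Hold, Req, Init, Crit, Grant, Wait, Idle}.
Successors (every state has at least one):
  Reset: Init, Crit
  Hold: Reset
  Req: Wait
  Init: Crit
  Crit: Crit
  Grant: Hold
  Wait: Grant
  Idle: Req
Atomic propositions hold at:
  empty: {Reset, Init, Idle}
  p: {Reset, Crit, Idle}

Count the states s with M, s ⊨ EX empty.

Sat(EX empty) = {s : some successor in {Reset, Init, Idle}} = {Reset, Hold}
|Sat(EX empty)| = |{Reset, Hold}| = 2.

2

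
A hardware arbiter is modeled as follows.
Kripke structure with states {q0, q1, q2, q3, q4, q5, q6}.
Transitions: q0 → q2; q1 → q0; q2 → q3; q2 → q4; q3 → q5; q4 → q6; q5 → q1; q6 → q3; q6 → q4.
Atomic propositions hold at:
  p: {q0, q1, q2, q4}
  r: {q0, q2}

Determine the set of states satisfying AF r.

{q0, q1, q2, q3, q5}

AF r: least fixpoint, start Z0 = {q0, q2}, add states with every successor in Z. Z1 = {q0, q1, q2}; Z2 = {q0, q1, q2, q5}; Z3 = {q0, q1, q2, q3, q5}; fixed.
Sat(AF r) = {q0, q1, q2, q3, q5}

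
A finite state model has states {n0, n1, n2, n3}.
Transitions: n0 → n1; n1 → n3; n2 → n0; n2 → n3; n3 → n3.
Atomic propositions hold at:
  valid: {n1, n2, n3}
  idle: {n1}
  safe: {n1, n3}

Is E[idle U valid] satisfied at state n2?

E[idle U valid]: least fixpoint, start Z0 = Sat(valid) = {n1, n2, n3}, add states in Sat(idle) with some successor in Z. Already a fixed point.
Sat(E[idle U valid]) = {n1, n2, n3}
n2 ∈ Sat(E[idle U valid]) = {n1, n2, n3}, so the formula holds at n2.

Yes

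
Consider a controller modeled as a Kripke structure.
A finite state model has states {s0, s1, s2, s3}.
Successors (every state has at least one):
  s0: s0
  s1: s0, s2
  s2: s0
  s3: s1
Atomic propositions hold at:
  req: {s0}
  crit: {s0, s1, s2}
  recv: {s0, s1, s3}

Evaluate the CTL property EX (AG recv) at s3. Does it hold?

AG recv: greatest fixpoint, start Z0 = {s0, s1, s3}, keep only states in Sat with every successor in Z. Z1 = {s0, s3}; Z2 = {s0}; fixed.
Sat(AG recv) = {s0}
Sat(EX (AG recv)) = {s : some successor in {s0}} = {s0, s1, s2}
s3 ∉ Sat(EX (AG recv)) = {s0, s1, s2}, so the formula does not hold at s3.

No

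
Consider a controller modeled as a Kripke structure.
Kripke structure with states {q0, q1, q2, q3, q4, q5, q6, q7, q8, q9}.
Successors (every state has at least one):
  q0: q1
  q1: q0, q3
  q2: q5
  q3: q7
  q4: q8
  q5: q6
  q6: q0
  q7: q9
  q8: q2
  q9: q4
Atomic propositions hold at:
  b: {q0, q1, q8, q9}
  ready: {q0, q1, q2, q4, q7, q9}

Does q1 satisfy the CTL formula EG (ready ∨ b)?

Sat(ready ∨ b) = {q0, q1, q2, q4, q7, q8, q9}
EG (ready ∨ b): greatest fixpoint, start Z0 = {q0, q1, q2, q4, q7, q8, q9}, keep only states in Sat with some successor in Z. Z1 = {q0, q1, q4, q7, q8, q9}; Z2 = {q0, q1, q4, q7, q9}; Z3 = {q0, q1, q7, q9}; Z4 = {q0, q1, q7}; Z5 = {q0, q1}; fixed.
Sat(EG (ready ∨ b)) = {q0, q1}
q1 ∈ Sat(EG (ready ∨ b)) = {q0, q1}, so the formula holds at q1.

Yes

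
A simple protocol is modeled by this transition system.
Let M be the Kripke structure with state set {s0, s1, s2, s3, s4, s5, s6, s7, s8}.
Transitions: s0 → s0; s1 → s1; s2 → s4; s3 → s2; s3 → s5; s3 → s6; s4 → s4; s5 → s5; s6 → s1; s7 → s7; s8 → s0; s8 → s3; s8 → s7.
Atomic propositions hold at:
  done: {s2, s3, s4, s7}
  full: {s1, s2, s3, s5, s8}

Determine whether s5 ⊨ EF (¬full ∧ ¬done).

Sat(¬full) = {s0, s4, s6, s7}
Sat(¬done) = {s0, s1, s5, s6, s8}
Sat(¬full ∧ ¬done) = {s0, s6}
EF (¬full ∧ ¬done): least fixpoint, start Z0 = {s0, s6}, add states with some successor in Z. Z1 = {s0, s3, s6, s8}; fixed.
Sat(EF (¬full ∧ ¬done)) = {s0, s3, s6, s8}
s5 ∉ Sat(EF (¬full ∧ ¬done)) = {s0, s3, s6, s8}, so the formula does not hold at s5.

No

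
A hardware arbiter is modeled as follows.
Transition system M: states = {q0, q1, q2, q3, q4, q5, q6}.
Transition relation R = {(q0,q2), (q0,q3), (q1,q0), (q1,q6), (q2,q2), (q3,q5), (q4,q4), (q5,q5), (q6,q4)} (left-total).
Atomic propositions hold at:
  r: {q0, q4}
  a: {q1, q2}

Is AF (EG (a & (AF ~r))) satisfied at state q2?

Sat(~r) = {q1, q2, q3, q5, q6}
AF ~r: least fixpoint, start Z0 = {q1, q2, q3, q5, q6}, add states with every successor in Z. Z1 = {q0, q1, q2, q3, q5, q6}; fixed.
Sat(AF ~r) = {q0, q1, q2, q3, q5, q6}
Sat(a & (AF ~r)) = {q1, q2}
EG (a & (AF ~r)): greatest fixpoint, start Z0 = {q1, q2}, keep only states in Sat with some successor in Z. Z1 = {q2}; fixed.
Sat(EG (a & (AF ~r))) = {q2}
AF (EG (a & (AF ~r))): least fixpoint, start Z0 = {q2}, add states with every successor in Z. Already a fixed point.
Sat(AF (EG (a & (AF ~r)))) = {q2}
q2 ∈ Sat(AF (EG (a & (AF ~r)))) = {q2}, so the formula holds at q2.

Yes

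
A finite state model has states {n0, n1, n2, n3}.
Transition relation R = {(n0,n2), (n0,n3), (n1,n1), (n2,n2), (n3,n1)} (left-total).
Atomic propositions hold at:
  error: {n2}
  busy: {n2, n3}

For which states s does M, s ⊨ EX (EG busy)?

EG busy: greatest fixpoint, start Z0 = {n2, n3}, keep only states in Sat with some successor in Z. Z1 = {n2}; fixed.
Sat(EG busy) = {n2}
Sat(EX (EG busy)) = {s : some successor in {n2}} = {n0, n2}

{n0, n2}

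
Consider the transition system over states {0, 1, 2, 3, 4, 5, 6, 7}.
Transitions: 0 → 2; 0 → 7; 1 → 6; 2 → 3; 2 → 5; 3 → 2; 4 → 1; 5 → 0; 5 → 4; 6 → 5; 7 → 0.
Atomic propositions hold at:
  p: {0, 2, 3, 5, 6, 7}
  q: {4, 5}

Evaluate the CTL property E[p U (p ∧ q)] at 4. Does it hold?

Sat(p ∧ q) = {5}
E[p U (p ∧ q)]: least fixpoint, start Z0 = Sat((p ∧ q)) = {5}, add states in Sat(p) with some successor in Z. Z1 = {2, 5, 6}; Z2 = {0, 2, 3, 5, 6}; Z3 = {0, 2, 3, 5, 6, 7}; fixed.
Sat(E[p U (p ∧ q)]) = {0, 2, 3, 5, 6, 7}
4 ∉ Sat(E[p U (p ∧ q)]) = {0, 2, 3, 5, 6, 7}, so the formula does not hold at 4.

No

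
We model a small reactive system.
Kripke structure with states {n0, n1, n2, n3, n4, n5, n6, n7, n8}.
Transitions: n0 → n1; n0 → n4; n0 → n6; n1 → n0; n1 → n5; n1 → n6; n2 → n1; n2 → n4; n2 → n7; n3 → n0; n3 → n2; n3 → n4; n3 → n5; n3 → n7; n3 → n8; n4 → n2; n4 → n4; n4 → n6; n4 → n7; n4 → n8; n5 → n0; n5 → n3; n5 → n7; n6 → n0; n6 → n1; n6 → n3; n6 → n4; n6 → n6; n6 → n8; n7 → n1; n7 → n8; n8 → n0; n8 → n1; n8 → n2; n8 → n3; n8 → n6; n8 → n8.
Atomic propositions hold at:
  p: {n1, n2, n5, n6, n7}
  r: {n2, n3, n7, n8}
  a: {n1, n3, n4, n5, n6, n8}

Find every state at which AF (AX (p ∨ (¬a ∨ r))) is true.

{n1, n5, n7, n8}

Sat(¬a) = {n0, n2, n7}
Sat(¬a ∨ r) = {n0, n2, n3, n7, n8}
Sat(p ∨ (¬a ∨ r)) = {n0, n1, n2, n3, n5, n6, n7, n8}
Sat(AX (p ∨ (¬a ∨ r))) = {s : every successor in {n0, n1, n2, n3, n5, n6, n7, n8}} = {n1, n5, n7, n8}
AF (AX (p ∨ (¬a ∨ r))): least fixpoint, start Z0 = {n1, n5, n7, n8}, add states with every successor in Z. Already a fixed point.
Sat(AF (AX (p ∨ (¬a ∨ r)))) = {n1, n5, n7, n8}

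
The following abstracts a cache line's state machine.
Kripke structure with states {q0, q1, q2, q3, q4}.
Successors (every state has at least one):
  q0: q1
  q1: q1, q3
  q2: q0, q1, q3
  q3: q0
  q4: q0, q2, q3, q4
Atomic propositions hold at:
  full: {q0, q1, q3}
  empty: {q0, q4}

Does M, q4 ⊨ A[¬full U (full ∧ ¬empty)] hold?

No

Sat(¬full) = {q2, q4}
Sat(¬empty) = {q1, q2, q3}
Sat(full ∧ ¬empty) = {q1, q3}
A[¬full U (full ∧ ¬empty)]: least fixpoint, start Z0 = Sat((full ∧ ¬empty)) = {q1, q3}, add states in Sat(¬full) with every successor in Z. Already a fixed point.
Sat(A[¬full U (full ∧ ¬empty)]) = {q1, q3}
q4 ∉ Sat(A[¬full U (full ∧ ¬empty)]) = {q1, q3}, so the formula does not hold at q4.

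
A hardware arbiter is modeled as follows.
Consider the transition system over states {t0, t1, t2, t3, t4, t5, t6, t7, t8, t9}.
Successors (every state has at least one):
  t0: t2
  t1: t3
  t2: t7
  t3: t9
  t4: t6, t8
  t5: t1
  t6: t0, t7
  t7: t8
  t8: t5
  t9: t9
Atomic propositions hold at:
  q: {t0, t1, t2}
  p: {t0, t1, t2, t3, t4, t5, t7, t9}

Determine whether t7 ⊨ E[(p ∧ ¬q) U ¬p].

Yes

Sat(¬q) = {t3, t4, t5, t6, t7, t8, t9}
Sat(p ∧ ¬q) = {t3, t4, t5, t7, t9}
Sat(¬p) = {t6, t8}
E[(p ∧ ¬q) U ¬p]: least fixpoint, start Z0 = Sat(¬p) = {t6, t8}, add states in Sat(p ∧ ¬q) with some successor in Z. Z1 = {t4, t6, t7, t8}; fixed.
Sat(E[(p ∧ ¬q) U ¬p]) = {t4, t6, t7, t8}
t7 ∈ Sat(E[(p ∧ ¬q) U ¬p]) = {t4, t6, t7, t8}, so the formula holds at t7.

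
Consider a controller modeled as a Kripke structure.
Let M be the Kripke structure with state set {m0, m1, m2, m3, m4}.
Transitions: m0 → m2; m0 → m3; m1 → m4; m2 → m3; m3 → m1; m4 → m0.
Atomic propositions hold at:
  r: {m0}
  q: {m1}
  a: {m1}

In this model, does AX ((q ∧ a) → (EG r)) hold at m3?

Sat(q ∧ a) = {m1}
EG r: greatest fixpoint, start Z0 = {m0}, keep only states in Sat with some successor in Z. Z1 = ∅; fixed.
Sat(EG r) = ∅
Sat((q ∧ a) → (EG r)) = {m0, m2, m3, m4}
Sat(AX ((q ∧ a) → (EG r))) = {s : every successor in {m0, m2, m3, m4}} = {m0, m1, m2, m4}
m3 ∉ Sat(AX ((q ∧ a) → (EG r))) = {m0, m1, m2, m4}, so the formula does not hold at m3.

No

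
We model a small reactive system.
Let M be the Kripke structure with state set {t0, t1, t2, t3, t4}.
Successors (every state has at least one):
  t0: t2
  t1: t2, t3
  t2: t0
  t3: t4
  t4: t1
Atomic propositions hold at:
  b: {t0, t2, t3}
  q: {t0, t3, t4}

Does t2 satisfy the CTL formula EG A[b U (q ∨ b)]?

Sat(q ∨ b) = {t0, t2, t3, t4}
A[b U (q ∨ b)]: least fixpoint, start Z0 = Sat((q ∨ b)) = {t0, t2, t3, t4}, add states in Sat(b) with every successor in Z. Already a fixed point.
Sat(A[b U (q ∨ b)]) = {t0, t2, t3, t4}
EG A[b U (q ∨ b)]: greatest fixpoint, start Z0 = {t0, t2, t3, t4}, keep only states in Sat with some successor in Z. Z1 = {t0, t2, t3}; Z2 = {t0, t2}; fixed.
Sat(EG A[b U (q ∨ b)]) = {t0, t2}
t2 ∈ Sat(EG A[b U (q ∨ b)]) = {t0, t2}, so the formula holds at t2.

Yes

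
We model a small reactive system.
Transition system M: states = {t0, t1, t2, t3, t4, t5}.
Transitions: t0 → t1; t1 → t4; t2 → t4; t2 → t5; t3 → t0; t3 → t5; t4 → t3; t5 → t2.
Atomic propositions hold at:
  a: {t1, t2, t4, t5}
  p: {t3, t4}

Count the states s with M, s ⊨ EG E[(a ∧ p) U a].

Sat(a ∧ p) = {t4}
E[(a ∧ p) U a]: least fixpoint, start Z0 = Sat(a) = {t1, t2, t4, t5}, add states in Sat(a ∧ p) with some successor in Z. Already a fixed point.
Sat(E[(a ∧ p) U a]) = {t1, t2, t4, t5}
EG E[(a ∧ p) U a]: greatest fixpoint, start Z0 = {t1, t2, t4, t5}, keep only states in Sat with some successor in Z. Z1 = {t1, t2, t5}; Z2 = {t2, t5}; fixed.
Sat(EG E[(a ∧ p) U a]) = {t2, t5}
|Sat(EG E[(a ∧ p) U a])| = |{t2, t5}| = 2.

2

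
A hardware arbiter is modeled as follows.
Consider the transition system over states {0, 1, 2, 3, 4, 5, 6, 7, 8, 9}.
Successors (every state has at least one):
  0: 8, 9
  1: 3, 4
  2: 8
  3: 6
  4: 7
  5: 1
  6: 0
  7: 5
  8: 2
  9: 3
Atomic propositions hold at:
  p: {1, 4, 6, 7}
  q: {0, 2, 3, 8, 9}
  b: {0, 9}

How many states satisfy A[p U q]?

6

A[p U q]: least fixpoint, start Z0 = Sat(q) = {0, 2, 3, 8, 9}, add states in Sat(p) with every successor in Z. Z1 = {0, 2, 3, 6, 8, 9}; fixed.
Sat(A[p U q]) = {0, 2, 3, 6, 8, 9}
|Sat(A[p U q])| = |{0, 2, 3, 6, 8, 9}| = 6.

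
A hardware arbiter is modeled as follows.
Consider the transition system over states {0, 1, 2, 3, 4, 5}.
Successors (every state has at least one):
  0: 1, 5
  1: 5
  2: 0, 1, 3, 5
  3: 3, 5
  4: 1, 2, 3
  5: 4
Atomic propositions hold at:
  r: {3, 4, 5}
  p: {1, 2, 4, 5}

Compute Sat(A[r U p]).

A[r U p]: least fixpoint, start Z0 = Sat(p) = {1, 2, 4, 5}, add states in Sat(r) with every successor in Z. Already a fixed point.
Sat(A[r U p]) = {1, 2, 4, 5}

{1, 2, 4, 5}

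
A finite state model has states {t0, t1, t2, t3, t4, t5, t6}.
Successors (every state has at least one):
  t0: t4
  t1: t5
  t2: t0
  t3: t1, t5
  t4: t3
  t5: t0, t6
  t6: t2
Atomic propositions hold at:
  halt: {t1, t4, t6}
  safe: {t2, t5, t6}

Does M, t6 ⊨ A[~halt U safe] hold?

Sat(~halt) = {t0, t2, t3, t5}
A[~halt U safe]: least fixpoint, start Z0 = Sat(safe) = {t2, t5, t6}, add states in Sat(~halt) with every successor in Z. Already a fixed point.
Sat(A[~halt U safe]) = {t2, t5, t6}
t6 ∈ Sat(A[~halt U safe]) = {t2, t5, t6}, so the formula holds at t6.

Yes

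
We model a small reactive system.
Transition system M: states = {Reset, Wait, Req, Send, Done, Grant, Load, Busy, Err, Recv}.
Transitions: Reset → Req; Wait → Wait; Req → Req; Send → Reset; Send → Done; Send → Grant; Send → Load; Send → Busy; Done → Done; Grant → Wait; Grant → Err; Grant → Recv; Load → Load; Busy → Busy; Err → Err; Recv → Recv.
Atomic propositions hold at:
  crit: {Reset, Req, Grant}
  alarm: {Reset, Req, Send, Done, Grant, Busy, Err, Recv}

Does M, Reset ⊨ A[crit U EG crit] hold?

EG crit: greatest fixpoint, start Z0 = {Reset, Req, Grant}, keep only states in Sat with some successor in Z. Z1 = {Reset, Req}; fixed.
Sat(EG crit) = {Reset, Req}
A[crit U EG crit]: least fixpoint, start Z0 = Sat(EG crit) = {Reset, Req}, add states in Sat(crit) with every successor in Z. Already a fixed point.
Sat(A[crit U EG crit]) = {Reset, Req}
Reset ∈ Sat(A[crit U EG crit]) = {Reset, Req}, so the formula holds at Reset.

Yes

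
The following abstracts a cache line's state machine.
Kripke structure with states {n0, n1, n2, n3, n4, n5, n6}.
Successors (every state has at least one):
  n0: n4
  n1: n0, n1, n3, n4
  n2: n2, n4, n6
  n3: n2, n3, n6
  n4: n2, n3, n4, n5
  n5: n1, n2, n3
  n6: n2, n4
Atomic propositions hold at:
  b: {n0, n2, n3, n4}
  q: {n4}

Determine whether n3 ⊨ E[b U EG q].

EG q: greatest fixpoint, start Z0 = {n4}, keep only states in Sat with some successor in Z. Already a fixed point.
Sat(EG q) = {n4}
E[b U EG q]: least fixpoint, start Z0 = Sat(EG q) = {n4}, add states in Sat(b) with some successor in Z. Z1 = {n0, n2, n4}; Z2 = {n0, n2, n3, n4}; fixed.
Sat(E[b U EG q]) = {n0, n2, n3, n4}
n3 ∈ Sat(E[b U EG q]) = {n0, n2, n3, n4}, so the formula holds at n3.

Yes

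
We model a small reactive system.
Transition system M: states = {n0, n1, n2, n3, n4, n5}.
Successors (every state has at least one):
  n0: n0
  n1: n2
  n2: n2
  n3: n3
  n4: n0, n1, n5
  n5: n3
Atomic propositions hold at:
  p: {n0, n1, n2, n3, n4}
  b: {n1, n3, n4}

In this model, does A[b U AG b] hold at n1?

AG b: greatest fixpoint, start Z0 = {n1, n3, n4}, keep only states in Sat with every successor in Z. Z1 = {n3}; fixed.
Sat(AG b) = {n3}
A[b U AG b]: least fixpoint, start Z0 = Sat(AG b) = {n3}, add states in Sat(b) with every successor in Z. Already a fixed point.
Sat(A[b U AG b]) = {n3}
n1 ∉ Sat(A[b U AG b]) = {n3}, so the formula does not hold at n1.

No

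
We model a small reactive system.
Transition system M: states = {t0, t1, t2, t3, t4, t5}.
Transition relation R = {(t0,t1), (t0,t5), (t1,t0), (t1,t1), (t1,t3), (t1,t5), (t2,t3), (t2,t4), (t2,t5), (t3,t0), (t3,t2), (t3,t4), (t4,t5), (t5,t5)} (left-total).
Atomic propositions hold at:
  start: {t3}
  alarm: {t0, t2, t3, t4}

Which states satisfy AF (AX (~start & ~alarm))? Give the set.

{t0, t4, t5}

Sat(~start) = {t0, t1, t2, t4, t5}
Sat(~alarm) = {t1, t5}
Sat(~start & ~alarm) = {t1, t5}
Sat(AX (~start & ~alarm)) = {s : every successor in {t1, t5}} = {t0, t4, t5}
AF (AX (~start & ~alarm)): least fixpoint, start Z0 = {t0, t4, t5}, add states with every successor in Z. Already a fixed point.
Sat(AF (AX (~start & ~alarm))) = {t0, t4, t5}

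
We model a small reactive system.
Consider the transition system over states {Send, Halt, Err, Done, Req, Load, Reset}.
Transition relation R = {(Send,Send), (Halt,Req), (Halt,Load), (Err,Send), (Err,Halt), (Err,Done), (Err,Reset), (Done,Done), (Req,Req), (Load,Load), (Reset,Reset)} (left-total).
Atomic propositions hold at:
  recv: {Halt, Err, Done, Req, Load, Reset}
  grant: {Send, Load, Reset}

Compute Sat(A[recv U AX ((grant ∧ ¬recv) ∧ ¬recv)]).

Sat(¬recv) = {Send}
Sat(grant ∧ ¬recv) = {Send}
Sat((grant ∧ ¬recv) ∧ ¬recv) = {Send}
Sat(AX ((grant ∧ ¬recv) ∧ ¬recv)) = {s : every successor in {Send}} = {Send}
A[recv U AX ((grant ∧ ¬recv) ∧ ¬recv)]: least fixpoint, start Z0 = Sat(AX ((grant ∧ ¬recv) ∧ ¬recv)) = {Send}, add states in Sat(recv) with every successor in Z. Already a fixed point.
Sat(A[recv U AX ((grant ∧ ¬recv) ∧ ¬recv)]) = {Send}

{Send}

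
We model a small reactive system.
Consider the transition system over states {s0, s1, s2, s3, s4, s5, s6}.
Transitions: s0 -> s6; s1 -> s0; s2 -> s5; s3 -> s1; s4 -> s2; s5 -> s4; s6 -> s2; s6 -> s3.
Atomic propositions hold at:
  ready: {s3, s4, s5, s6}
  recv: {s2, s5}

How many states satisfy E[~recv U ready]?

6

Sat(~recv) = {s0, s1, s3, s4, s6}
E[~recv U ready]: least fixpoint, start Z0 = Sat(ready) = {s3, s4, s5, s6}, add states in Sat(~recv) with some successor in Z. Z1 = {s0, s3, s4, s5, s6}; Z2 = {s0, s1, s3, s4, s5, s6}; fixed.
Sat(E[~recv U ready]) = {s0, s1, s3, s4, s5, s6}
|Sat(E[~recv U ready])| = |{s0, s1, s3, s4, s5, s6}| = 6.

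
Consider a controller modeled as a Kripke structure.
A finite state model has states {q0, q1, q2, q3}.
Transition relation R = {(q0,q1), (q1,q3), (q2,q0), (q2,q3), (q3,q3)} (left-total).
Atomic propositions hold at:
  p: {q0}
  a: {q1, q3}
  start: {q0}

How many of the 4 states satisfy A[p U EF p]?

EF p: least fixpoint, start Z0 = {q0}, add states with some successor in Z. Z1 = {q0, q2}; fixed.
Sat(EF p) = {q0, q2}
A[p U EF p]: least fixpoint, start Z0 = Sat(EF p) = {q0, q2}, add states in Sat(p) with every successor in Z. Already a fixed point.
Sat(A[p U EF p]) = {q0, q2}
|Sat(A[p U EF p])| = |{q0, q2}| = 2.

2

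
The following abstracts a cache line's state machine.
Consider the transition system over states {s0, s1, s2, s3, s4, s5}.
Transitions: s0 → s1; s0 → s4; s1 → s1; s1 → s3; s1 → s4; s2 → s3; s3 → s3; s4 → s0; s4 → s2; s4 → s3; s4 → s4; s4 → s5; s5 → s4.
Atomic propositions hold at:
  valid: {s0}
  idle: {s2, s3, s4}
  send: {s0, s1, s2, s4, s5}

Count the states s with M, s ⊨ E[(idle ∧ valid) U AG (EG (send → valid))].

Sat(idle ∧ valid) = ∅
Sat(send → valid) = {s0, s3}
EG (send → valid): greatest fixpoint, start Z0 = {s0, s3}, keep only states in Sat with some successor in Z. Z1 = {s3}; fixed.
Sat(EG (send → valid)) = {s3}
AG (EG (send → valid)): greatest fixpoint, start Z0 = {s3}, keep only states in Sat with every successor in Z. Already a fixed point.
Sat(AG (EG (send → valid))) = {s3}
E[(idle ∧ valid) U AG (EG (send → valid))]: least fixpoint, start Z0 = Sat(AG (EG (send → valid))) = {s3}, add states in Sat(idle ∧ valid) with some successor in Z. Already a fixed point.
Sat(E[(idle ∧ valid) U AG (EG (send → valid))]) = {s3}
|Sat(E[(idle ∧ valid) U AG (EG (send → valid))])| = |{s3}| = 1.

1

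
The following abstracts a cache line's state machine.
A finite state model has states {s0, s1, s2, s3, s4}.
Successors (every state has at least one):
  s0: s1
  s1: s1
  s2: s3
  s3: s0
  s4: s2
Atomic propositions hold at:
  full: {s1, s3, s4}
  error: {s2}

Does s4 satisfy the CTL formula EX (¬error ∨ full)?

No

Sat(¬error) = {s0, s1, s3, s4}
Sat(¬error ∨ full) = {s0, s1, s3, s4}
Sat(EX (¬error ∨ full)) = {s : some successor in {s0, s1, s3, s4}} = {s0, s1, s2, s3}
s4 ∉ Sat(EX (¬error ∨ full)) = {s0, s1, s2, s3}, so the formula does not hold at s4.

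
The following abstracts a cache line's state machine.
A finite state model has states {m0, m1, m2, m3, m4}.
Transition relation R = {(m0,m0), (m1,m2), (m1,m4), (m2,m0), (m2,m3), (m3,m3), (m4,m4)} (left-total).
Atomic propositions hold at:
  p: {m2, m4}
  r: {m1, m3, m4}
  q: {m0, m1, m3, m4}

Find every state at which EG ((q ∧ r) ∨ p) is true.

Sat(q ∧ r) = {m1, m3, m4}
Sat((q ∧ r) ∨ p) = {m1, m2, m3, m4}
EG ((q ∧ r) ∨ p): greatest fixpoint, start Z0 = {m1, m2, m3, m4}, keep only states in Sat with some successor in Z. Already a fixed point.
Sat(EG ((q ∧ r) ∨ p)) = {m1, m2, m3, m4}

{m1, m2, m3, m4}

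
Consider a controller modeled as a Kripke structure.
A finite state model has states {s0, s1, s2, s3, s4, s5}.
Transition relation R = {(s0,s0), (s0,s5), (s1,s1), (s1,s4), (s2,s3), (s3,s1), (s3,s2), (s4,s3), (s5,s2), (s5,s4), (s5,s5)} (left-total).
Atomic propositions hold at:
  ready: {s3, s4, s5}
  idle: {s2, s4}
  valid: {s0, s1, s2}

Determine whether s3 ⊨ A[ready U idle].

A[ready U idle]: least fixpoint, start Z0 = Sat(idle) = {s2, s4}, add states in Sat(ready) with every successor in Z. Already a fixed point.
Sat(A[ready U idle]) = {s2, s4}
s3 ∉ Sat(A[ready U idle]) = {s2, s4}, so the formula does not hold at s3.

No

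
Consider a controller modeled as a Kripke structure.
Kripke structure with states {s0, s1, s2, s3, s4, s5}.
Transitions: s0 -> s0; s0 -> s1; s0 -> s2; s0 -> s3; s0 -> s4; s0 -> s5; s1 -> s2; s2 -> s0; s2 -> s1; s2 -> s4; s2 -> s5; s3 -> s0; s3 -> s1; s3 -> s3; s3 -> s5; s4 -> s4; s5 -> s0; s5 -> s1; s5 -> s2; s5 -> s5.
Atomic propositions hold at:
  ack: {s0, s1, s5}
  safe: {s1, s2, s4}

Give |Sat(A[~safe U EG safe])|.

3

Sat(~safe) = {s0, s3, s5}
EG safe: greatest fixpoint, start Z0 = {s1, s2, s4}, keep only states in Sat with some successor in Z. Already a fixed point.
Sat(EG safe) = {s1, s2, s4}
A[~safe U EG safe]: least fixpoint, start Z0 = Sat(EG safe) = {s1, s2, s4}, add states in Sat(~safe) with every successor in Z. Already a fixed point.
Sat(A[~safe U EG safe]) = {s1, s2, s4}
|Sat(A[~safe U EG safe])| = |{s1, s2, s4}| = 3.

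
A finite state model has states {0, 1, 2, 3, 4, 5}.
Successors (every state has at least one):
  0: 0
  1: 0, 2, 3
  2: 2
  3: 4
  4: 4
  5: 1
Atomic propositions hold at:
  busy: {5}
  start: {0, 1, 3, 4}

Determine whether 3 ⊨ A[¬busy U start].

Sat(¬busy) = {0, 1, 2, 3, 4}
A[¬busy U start]: least fixpoint, start Z0 = Sat(start) = {0, 1, 3, 4}, add states in Sat(¬busy) with every successor in Z. Already a fixed point.
Sat(A[¬busy U start]) = {0, 1, 3, 4}
3 ∈ Sat(A[¬busy U start]) = {0, 1, 3, 4}, so the formula holds at 3.

Yes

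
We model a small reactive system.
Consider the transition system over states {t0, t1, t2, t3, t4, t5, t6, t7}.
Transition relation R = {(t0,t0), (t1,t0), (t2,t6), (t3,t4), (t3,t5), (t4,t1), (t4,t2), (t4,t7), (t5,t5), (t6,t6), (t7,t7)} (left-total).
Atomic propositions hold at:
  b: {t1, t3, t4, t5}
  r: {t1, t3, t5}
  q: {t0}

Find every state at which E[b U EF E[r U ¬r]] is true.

Sat(¬r) = {t0, t2, t4, t6, t7}
E[r U ¬r]: least fixpoint, start Z0 = Sat(¬r) = {t0, t2, t4, t6, t7}, add states in Sat(r) with some successor in Z. Z1 = {t0, t1, t2, t3, t4, t6, t7}; fixed.
Sat(E[r U ¬r]) = {t0, t1, t2, t3, t4, t6, t7}
EF E[r U ¬r]: least fixpoint, start Z0 = {t0, t1, t2, t3, t4, t6, t7}, add states with some successor in Z. Already a fixed point.
Sat(EF E[r U ¬r]) = {t0, t1, t2, t3, t4, t6, t7}
E[b U EF E[r U ¬r]]: least fixpoint, start Z0 = Sat(EF E[r U ¬r]) = {t0, t1, t2, t3, t4, t6, t7}, add states in Sat(b) with some successor in Z. Already a fixed point.
Sat(E[b U EF E[r U ¬r]]) = {t0, t1, t2, t3, t4, t6, t7}

{t0, t1, t2, t3, t4, t6, t7}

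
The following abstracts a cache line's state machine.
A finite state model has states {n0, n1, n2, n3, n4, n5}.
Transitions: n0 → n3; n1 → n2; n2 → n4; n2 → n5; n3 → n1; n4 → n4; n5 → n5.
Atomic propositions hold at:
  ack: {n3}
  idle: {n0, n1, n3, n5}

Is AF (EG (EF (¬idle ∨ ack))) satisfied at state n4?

Yes

Sat(¬idle) = {n2, n4}
Sat(¬idle ∨ ack) = {n2, n3, n4}
EF (¬idle ∨ ack): least fixpoint, start Z0 = {n2, n3, n4}, add states with some successor in Z. Z1 = {n0, n1, n2, n3, n4}; fixed.
Sat(EF (¬idle ∨ ack)) = {n0, n1, n2, n3, n4}
EG (EF (¬idle ∨ ack)): greatest fixpoint, start Z0 = {n0, n1, n2, n3, n4}, keep only states in Sat with some successor in Z. Already a fixed point.
Sat(EG (EF (¬idle ∨ ack))) = {n0, n1, n2, n3, n4}
AF (EG (EF (¬idle ∨ ack))): least fixpoint, start Z0 = {n0, n1, n2, n3, n4}, add states with every successor in Z. Already a fixed point.
Sat(AF (EG (EF (¬idle ∨ ack)))) = {n0, n1, n2, n3, n4}
n4 ∈ Sat(AF (EG (EF (¬idle ∨ ack)))) = {n0, n1, n2, n3, n4}, so the formula holds at n4.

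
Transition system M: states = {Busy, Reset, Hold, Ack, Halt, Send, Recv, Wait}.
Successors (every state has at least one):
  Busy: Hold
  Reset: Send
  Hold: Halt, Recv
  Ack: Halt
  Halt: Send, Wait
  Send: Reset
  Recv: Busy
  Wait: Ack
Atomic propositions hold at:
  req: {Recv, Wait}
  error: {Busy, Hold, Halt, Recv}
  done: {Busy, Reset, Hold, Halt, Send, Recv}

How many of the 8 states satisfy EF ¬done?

6

Sat(¬done) = {Ack, Wait}
EF ¬done: least fixpoint, start Z0 = {Ack, Wait}, add states with some successor in Z. Z1 = {Ack, Halt, Wait}; Z2 = {Hold, Ack, Halt, Wait}; Z3 = {Busy, Hold, Ack, Halt, Wait}; Z4 = {Busy, Hold, Ack, Halt, Recv, Wait}; fixed.
Sat(EF ¬done) = {Busy, Hold, Ack, Halt, Recv, Wait}
|Sat(EF ¬done)| = |{Busy, Hold, Ack, Halt, Recv, Wait}| = 6.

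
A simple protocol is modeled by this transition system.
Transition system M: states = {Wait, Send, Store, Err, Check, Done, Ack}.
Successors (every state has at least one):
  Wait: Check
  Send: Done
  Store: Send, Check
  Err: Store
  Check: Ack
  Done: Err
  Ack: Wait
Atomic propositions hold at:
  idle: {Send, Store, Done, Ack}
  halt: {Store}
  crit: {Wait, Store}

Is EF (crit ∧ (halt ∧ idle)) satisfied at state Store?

Sat(halt ∧ idle) = {Store}
Sat(crit ∧ (halt ∧ idle)) = {Store}
EF (crit ∧ (halt ∧ idle)): least fixpoint, start Z0 = {Store}, add states with some successor in Z. Z1 = {Store, Err}; Z2 = {Store, Err, Done}; Z3 = {Send, Store, Err, Done}; fixed.
Sat(EF (crit ∧ (halt ∧ idle))) = {Send, Store, Err, Done}
Store ∈ Sat(EF (crit ∧ (halt ∧ idle))) = {Send, Store, Err, Done}, so the formula holds at Store.

Yes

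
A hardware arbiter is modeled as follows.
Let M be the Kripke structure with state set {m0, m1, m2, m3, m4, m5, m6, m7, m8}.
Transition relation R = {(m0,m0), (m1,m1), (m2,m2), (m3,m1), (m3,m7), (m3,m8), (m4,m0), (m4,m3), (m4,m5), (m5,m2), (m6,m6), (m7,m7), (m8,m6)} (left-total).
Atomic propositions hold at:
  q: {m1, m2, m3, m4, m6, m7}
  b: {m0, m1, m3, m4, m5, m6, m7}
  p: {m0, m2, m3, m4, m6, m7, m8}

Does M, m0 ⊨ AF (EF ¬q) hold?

Sat(¬q) = {m0, m5, m8}
EF ¬q: least fixpoint, start Z0 = {m0, m5, m8}, add states with some successor in Z. Z1 = {m0, m3, m4, m5, m8}; fixed.
Sat(EF ¬q) = {m0, m3, m4, m5, m8}
AF (EF ¬q): least fixpoint, start Z0 = {m0, m3, m4, m5, m8}, add states with every successor in Z. Already a fixed point.
Sat(AF (EF ¬q)) = {m0, m3, m4, m5, m8}
m0 ∈ Sat(AF (EF ¬q)) = {m0, m3, m4, m5, m8}, so the formula holds at m0.

Yes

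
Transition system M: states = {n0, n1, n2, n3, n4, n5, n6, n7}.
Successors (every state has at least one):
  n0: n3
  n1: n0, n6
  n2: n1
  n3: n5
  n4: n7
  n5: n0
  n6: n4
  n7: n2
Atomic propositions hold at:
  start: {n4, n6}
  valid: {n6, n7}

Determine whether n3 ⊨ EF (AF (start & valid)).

No

Sat(start & valid) = {n6}
AF (start & valid): least fixpoint, start Z0 = {n6}, add states with every successor in Z. Already a fixed point.
Sat(AF (start & valid)) = {n6}
EF (AF (start & valid)): least fixpoint, start Z0 = {n6}, add states with some successor in Z. Z1 = {n1, n6}; Z2 = {n1, n2, n6}; Z3 = {n1, n2, n6, n7}; Z4 = {n1, n2, n4, n6, n7}; fixed.
Sat(EF (AF (start & valid))) = {n1, n2, n4, n6, n7}
n3 ∉ Sat(EF (AF (start & valid))) = {n1, n2, n4, n6, n7}, so the formula does not hold at n3.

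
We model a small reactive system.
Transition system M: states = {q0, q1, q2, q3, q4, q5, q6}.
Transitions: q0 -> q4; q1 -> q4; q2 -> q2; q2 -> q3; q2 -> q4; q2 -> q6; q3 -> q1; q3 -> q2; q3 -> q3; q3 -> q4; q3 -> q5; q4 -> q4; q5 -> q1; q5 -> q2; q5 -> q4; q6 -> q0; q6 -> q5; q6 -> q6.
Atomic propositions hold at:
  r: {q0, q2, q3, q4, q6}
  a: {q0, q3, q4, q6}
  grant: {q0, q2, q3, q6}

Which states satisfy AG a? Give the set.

AG a: greatest fixpoint, start Z0 = {q0, q3, q4, q6}, keep only states in Sat with every successor in Z. Z1 = {q0, q4}; fixed.
Sat(AG a) = {q0, q4}

{q0, q4}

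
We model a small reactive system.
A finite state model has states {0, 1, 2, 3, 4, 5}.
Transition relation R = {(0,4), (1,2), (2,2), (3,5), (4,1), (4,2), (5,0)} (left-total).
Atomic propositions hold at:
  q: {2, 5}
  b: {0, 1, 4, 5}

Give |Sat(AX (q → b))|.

3

Sat(q → b) = {0, 1, 3, 4, 5}
Sat(AX (q → b)) = {s : every successor in {0, 1, 3, 4, 5}} = {0, 3, 5}
|Sat(AX (q → b))| = |{0, 3, 5}| = 3.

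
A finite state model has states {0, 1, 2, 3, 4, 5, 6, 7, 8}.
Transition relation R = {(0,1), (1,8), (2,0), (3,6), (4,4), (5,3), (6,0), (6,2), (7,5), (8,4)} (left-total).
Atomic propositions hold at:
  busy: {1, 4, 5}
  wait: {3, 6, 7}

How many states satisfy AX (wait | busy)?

6

Sat(wait | busy) = {1, 3, 4, 5, 6, 7}
Sat(AX (wait | busy)) = {s : every successor in {1, 3, 4, 5, 6, 7}} = {0, 3, 4, 5, 7, 8}
|Sat(AX (wait | busy))| = |{0, 3, 4, 5, 7, 8}| = 6.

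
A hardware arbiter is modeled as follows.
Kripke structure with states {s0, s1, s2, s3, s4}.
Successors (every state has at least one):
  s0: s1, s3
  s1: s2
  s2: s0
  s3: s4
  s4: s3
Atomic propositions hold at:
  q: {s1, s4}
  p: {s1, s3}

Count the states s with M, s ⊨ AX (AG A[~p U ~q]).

Sat(~p) = {s0, s2, s4}
Sat(~q) = {s0, s2, s3}
A[~p U ~q]: least fixpoint, start Z0 = Sat(~q) = {s0, s2, s3}, add states in Sat(~p) with every successor in Z. Z1 = {s0, s2, s3, s4}; fixed.
Sat(A[~p U ~q]) = {s0, s2, s3, s4}
AG A[~p U ~q]: greatest fixpoint, start Z0 = {s0, s2, s3, s4}, keep only states in Sat with every successor in Z. Z1 = {s2, s3, s4}; Z2 = {s3, s4}; fixed.
Sat(AG A[~p U ~q]) = {s3, s4}
Sat(AX (AG A[~p U ~q])) = {s : every successor in {s3, s4}} = {s3, s4}
|Sat(AX (AG A[~p U ~q]))| = |{s3, s4}| = 2.

2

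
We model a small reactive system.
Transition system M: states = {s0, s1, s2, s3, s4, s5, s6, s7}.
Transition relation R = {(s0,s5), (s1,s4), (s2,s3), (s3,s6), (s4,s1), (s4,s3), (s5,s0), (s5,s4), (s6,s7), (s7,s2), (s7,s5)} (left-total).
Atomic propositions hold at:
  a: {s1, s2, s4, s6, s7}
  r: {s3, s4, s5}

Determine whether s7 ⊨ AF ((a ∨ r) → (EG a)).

No

Sat(a ∨ r) = {s1, s2, s3, s4, s5, s6, s7}
EG a: greatest fixpoint, start Z0 = {s1, s2, s4, s6, s7}, keep only states in Sat with some successor in Z. Z1 = {s1, s4, s6, s7}; Z2 = {s1, s4, s6}; Z3 = {s1, s4}; fixed.
Sat(EG a) = {s1, s4}
Sat((a ∨ r) → (EG a)) = {s0, s1, s4}
AF ((a ∨ r) → (EG a)): least fixpoint, start Z0 = {s0, s1, s4}, add states with every successor in Z. Z1 = {s0, s1, s4, s5}; fixed.
Sat(AF ((a ∨ r) → (EG a))) = {s0, s1, s4, s5}
s7 ∉ Sat(AF ((a ∨ r) → (EG a))) = {s0, s1, s4, s5}, so the formula does not hold at s7.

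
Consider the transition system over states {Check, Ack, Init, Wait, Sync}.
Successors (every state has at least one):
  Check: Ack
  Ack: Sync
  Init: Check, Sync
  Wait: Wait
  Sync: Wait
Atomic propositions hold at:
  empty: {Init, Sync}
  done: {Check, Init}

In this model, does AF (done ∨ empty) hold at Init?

Yes

Sat(done ∨ empty) = {Check, Init, Sync}
AF (done ∨ empty): least fixpoint, start Z0 = {Check, Init, Sync}, add states with every successor in Z. Z1 = {Check, Ack, Init, Sync}; fixed.
Sat(AF (done ∨ empty)) = {Check, Ack, Init, Sync}
Init ∈ Sat(AF (done ∨ empty)) = {Check, Ack, Init, Sync}, so the formula holds at Init.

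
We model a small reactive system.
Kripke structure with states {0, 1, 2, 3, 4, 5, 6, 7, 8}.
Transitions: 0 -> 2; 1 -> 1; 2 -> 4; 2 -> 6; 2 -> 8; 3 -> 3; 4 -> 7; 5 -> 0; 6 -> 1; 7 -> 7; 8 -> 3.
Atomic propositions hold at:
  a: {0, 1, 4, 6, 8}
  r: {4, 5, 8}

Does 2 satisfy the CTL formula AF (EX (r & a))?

Yes

Sat(r & a) = {4, 8}
Sat(EX (r & a)) = {s : some successor in {4, 8}} = {2}
AF (EX (r & a)): least fixpoint, start Z0 = {2}, add states with every successor in Z. Z1 = {0, 2}; Z2 = {0, 2, 5}; fixed.
Sat(AF (EX (r & a))) = {0, 2, 5}
2 ∈ Sat(AF (EX (r & a))) = {0, 2, 5}, so the formula holds at 2.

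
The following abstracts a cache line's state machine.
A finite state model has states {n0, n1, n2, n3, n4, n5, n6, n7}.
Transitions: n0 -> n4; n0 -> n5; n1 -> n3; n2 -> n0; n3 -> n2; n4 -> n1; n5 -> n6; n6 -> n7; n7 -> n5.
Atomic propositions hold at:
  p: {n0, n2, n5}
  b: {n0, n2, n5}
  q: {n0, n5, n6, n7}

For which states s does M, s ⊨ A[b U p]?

A[b U p]: least fixpoint, start Z0 = Sat(p) = {n0, n2, n5}, add states in Sat(b) with every successor in Z. Already a fixed point.
Sat(A[b U p]) = {n0, n2, n5}

{n0, n2, n5}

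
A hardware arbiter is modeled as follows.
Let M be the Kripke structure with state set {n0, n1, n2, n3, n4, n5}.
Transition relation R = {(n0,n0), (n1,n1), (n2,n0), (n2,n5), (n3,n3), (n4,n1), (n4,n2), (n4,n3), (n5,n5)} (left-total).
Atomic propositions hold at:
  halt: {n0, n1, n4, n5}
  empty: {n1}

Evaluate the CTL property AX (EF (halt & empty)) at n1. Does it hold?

Yes

Sat(halt & empty) = {n1}
EF (halt & empty): least fixpoint, start Z0 = {n1}, add states with some successor in Z. Z1 = {n1, n4}; fixed.
Sat(EF (halt & empty)) = {n1, n4}
Sat(AX (EF (halt & empty))) = {s : every successor in {n1, n4}} = {n1}
n1 ∈ Sat(AX (EF (halt & empty))) = {n1}, so the formula holds at n1.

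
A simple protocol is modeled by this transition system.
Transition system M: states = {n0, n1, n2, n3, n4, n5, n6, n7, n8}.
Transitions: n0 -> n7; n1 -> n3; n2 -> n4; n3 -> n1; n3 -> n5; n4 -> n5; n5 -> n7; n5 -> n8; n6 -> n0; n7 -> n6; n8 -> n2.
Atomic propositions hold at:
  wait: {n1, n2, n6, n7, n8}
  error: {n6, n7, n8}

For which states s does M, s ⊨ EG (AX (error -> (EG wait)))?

{n1, n3}

EG wait: greatest fixpoint, start Z0 = {n1, n2, n6, n7, n8}, keep only states in Sat with some successor in Z. Z1 = {n7, n8}; Z2 = ∅; fixed.
Sat(EG wait) = ∅
Sat(error -> (EG wait)) = {n0, n1, n2, n3, n4, n5}
Sat(AX (error -> (EG wait))) = {s : every successor in {n0, n1, n2, n3, n4, n5}} = {n1, n2, n3, n4, n6, n8}
EG (AX (error -> (EG wait))): greatest fixpoint, start Z0 = {n1, n2, n3, n4, n6, n8}, keep only states in Sat with some successor in Z. Z1 = {n1, n2, n3, n8}; Z2 = {n1, n3, n8}; Z3 = {n1, n3}; fixed.
Sat(EG (AX (error -> (EG wait)))) = {n1, n3}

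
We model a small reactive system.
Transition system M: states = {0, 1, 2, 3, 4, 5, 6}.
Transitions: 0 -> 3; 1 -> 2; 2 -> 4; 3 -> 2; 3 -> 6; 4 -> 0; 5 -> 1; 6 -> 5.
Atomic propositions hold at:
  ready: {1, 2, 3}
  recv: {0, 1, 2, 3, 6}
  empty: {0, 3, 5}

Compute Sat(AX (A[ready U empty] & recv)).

A[ready U empty]: least fixpoint, start Z0 = Sat(empty) = {0, 3, 5}, add states in Sat(ready) with every successor in Z. Already a fixed point.
Sat(A[ready U empty]) = {0, 3, 5}
Sat(A[ready U empty] & recv) = {0, 3}
Sat(AX (A[ready U empty] & recv)) = {s : every successor in {0, 3}} = {0, 4}

{0, 4}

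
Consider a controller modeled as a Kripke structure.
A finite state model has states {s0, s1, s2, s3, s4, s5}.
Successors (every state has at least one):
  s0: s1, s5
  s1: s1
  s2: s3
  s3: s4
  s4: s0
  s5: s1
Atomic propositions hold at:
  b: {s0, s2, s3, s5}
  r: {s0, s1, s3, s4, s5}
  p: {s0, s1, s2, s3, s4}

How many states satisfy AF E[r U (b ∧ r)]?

5

Sat(b ∧ r) = {s0, s3, s5}
E[r U (b ∧ r)]: least fixpoint, start Z0 = Sat((b ∧ r)) = {s0, s3, s5}, add states in Sat(r) with some successor in Z. Z1 = {s0, s3, s4, s5}; fixed.
Sat(E[r U (b ∧ r)]) = {s0, s3, s4, s5}
AF E[r U (b ∧ r)]: least fixpoint, start Z0 = {s0, s3, s4, s5}, add states with every successor in Z. Z1 = {s0, s2, s3, s4, s5}; fixed.
Sat(AF E[r U (b ∧ r)]) = {s0, s2, s3, s4, s5}
|Sat(AF E[r U (b ∧ r)])| = |{s0, s2, s3, s4, s5}| = 5.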